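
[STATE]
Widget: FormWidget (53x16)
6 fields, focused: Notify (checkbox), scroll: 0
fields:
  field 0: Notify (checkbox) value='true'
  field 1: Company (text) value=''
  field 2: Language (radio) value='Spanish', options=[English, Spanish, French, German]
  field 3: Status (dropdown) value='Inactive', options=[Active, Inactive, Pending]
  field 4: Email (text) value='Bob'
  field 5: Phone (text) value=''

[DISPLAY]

> Notify:     [x]                                    
  Company:    [                                     ]
  Language:   ( ) English  (●) Spanish  ( ) French  (
  Status:     [Inactive                            ▼]
  Email:      [Bob                                  ]
  Phone:      [                                     ]
                                                     
                                                     
                                                     
                                                     
                                                     
                                                     
                                                     
                                                     
                                                     
                                                     


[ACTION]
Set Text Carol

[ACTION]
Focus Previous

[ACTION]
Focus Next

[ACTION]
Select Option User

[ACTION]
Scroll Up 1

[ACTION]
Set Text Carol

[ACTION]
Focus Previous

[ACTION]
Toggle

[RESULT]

  Notify:     [x]                                    
  Company:    [                                     ]
  Language:   ( ) English  (●) Spanish  ( ) French  (
  Status:     [Inactive                            ▼]
  Email:      [Bob                                  ]
> Phone:      [                                     ]
                                                     
                                                     
                                                     
                                                     
                                                     
                                                     
                                                     
                                                     
                                                     
                                                     


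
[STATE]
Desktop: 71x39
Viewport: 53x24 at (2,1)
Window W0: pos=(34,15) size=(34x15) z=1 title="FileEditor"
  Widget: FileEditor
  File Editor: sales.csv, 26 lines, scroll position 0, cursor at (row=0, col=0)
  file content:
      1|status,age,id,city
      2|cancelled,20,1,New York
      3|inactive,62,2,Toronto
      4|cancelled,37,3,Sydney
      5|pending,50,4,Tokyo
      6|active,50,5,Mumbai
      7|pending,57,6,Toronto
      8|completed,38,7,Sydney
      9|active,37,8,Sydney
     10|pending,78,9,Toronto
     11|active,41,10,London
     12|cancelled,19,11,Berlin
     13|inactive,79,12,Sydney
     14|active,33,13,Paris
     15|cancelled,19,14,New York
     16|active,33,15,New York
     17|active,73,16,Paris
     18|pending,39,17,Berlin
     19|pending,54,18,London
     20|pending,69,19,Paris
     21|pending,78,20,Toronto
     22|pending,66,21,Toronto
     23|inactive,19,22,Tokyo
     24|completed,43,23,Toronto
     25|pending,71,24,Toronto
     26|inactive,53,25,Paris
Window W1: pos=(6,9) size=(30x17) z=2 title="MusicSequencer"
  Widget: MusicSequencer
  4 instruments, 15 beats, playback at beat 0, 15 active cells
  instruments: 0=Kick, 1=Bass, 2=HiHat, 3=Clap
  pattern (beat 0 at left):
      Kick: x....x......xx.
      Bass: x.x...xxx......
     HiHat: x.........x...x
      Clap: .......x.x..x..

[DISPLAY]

                                                     
                                                     
                                                     
                                                     
                                                     
                                                     
                                                     
                                                     
    ┏━━━━━━━━━━━━━━━━━━━━━━━━━━━━┓                   
    ┃ MusicSequencer             ┃                   
    ┠────────────────────────────┨                   
    ┃      ▼12345678901234       ┃                   
    ┃  Kick█····█······██·       ┃                   
    ┃  Bass█·█···███······       ┃                   
    ┃ HiHat█·········█···█       ┃━━━━━━━━━━━━━━━━━━━
    ┃  Clap·······█·█··█··       ┃FileEditor         
    ┃                            ┃───────────────────
    ┃                            ┃tatus,age,id,city  
    ┃                            ┃ancelled,20,1,New Y
    ┃                            ┃nactive,62,2,Toront
    ┃                            ┃ancelled,37,3,Sydne
    ┃                            ┃ending,50,4,Tokyo  
    ┃                            ┃ctive,50,5,Mumbai  
    ┃                            ┃ending,57,6,Toronto


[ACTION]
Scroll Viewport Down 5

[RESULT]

                                                     
                                                     
                                                     
    ┏━━━━━━━━━━━━━━━━━━━━━━━━━━━━┓                   
    ┃ MusicSequencer             ┃                   
    ┠────────────────────────────┨                   
    ┃      ▼12345678901234       ┃                   
    ┃  Kick█····█······██·       ┃                   
    ┃  Bass█·█···███······       ┃                   
    ┃ HiHat█·········█···█       ┃━━━━━━━━━━━━━━━━━━━
    ┃  Clap·······█·█··█··       ┃FileEditor         
    ┃                            ┃───────────────────
    ┃                            ┃tatus,age,id,city  
    ┃                            ┃ancelled,20,1,New Y
    ┃                            ┃nactive,62,2,Toront
    ┃                            ┃ancelled,37,3,Sydne
    ┃                            ┃ending,50,4,Tokyo  
    ┃                            ┃ctive,50,5,Mumbai  
    ┃                            ┃ending,57,6,Toronto
    ┗━━━━━━━━━━━━━━━━━━━━━━━━━━━━┛ompleted,38,7,Sydne
                                ┃active,37,8,Sydney  
                                ┃pending,78,9,Toronto
                                ┃active,41,10,London 
                                ┗━━━━━━━━━━━━━━━━━━━━


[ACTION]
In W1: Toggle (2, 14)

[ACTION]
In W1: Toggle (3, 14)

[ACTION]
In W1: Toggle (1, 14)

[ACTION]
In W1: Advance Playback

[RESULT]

                                                     
                                                     
                                                     
    ┏━━━━━━━━━━━━━━━━━━━━━━━━━━━━┓                   
    ┃ MusicSequencer             ┃                   
    ┠────────────────────────────┨                   
    ┃      0▼2345678901234       ┃                   
    ┃  Kick█····█······██·       ┃                   
    ┃  Bass█·█···███·····█       ┃                   
    ┃ HiHat█·········█····       ┃━━━━━━━━━━━━━━━━━━━
    ┃  Clap·······█·█··█·█       ┃FileEditor         
    ┃                            ┃───────────────────
    ┃                            ┃tatus,age,id,city  
    ┃                            ┃ancelled,20,1,New Y
    ┃                            ┃nactive,62,2,Toront
    ┃                            ┃ancelled,37,3,Sydne
    ┃                            ┃ending,50,4,Tokyo  
    ┃                            ┃ctive,50,5,Mumbai  
    ┃                            ┃ending,57,6,Toronto
    ┗━━━━━━━━━━━━━━━━━━━━━━━━━━━━┛ompleted,38,7,Sydne
                                ┃active,37,8,Sydney  
                                ┃pending,78,9,Toronto
                                ┃active,41,10,London 
                                ┗━━━━━━━━━━━━━━━━━━━━


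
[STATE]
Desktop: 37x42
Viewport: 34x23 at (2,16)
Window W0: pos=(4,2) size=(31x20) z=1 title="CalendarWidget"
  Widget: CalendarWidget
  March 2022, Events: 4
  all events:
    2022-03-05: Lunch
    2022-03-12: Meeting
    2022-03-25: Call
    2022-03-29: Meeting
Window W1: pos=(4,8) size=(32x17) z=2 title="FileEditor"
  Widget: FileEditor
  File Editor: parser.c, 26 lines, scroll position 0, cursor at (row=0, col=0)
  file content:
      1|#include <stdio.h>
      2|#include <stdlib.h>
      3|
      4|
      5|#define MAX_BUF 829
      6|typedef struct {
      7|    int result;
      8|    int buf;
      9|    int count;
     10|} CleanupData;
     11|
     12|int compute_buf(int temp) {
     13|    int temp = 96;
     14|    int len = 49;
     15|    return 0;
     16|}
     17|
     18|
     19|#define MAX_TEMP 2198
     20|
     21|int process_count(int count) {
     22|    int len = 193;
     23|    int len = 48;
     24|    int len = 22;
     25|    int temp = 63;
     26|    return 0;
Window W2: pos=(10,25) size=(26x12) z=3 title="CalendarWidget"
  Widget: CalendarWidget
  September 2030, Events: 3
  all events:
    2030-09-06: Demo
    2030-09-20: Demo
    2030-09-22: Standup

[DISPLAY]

  ┃typedef struct {             ░┃
  ┃    int result;              ░┃
  ┃    int buf;                 ░┃
  ┃    int count;               ░┃
  ┃} CleanupData;               ░┃
  ┃                             ░┃
  ┃int compute_buf(int temp) {  ░┃
  ┃    int temp = 96;           ▼┃
  ┗━━━━━━━━━━━━━━━━━━━━━━━━━━━━━━┛
        ┏━━━━━━━━━━━━━━━━━━━━━━━━┓
        ┃ CalendarWidget         ┃
        ┠────────────────────────┨
        ┃     September 2030     ┃
        ┃Mo Tu We Th Fr Sa Su    ┃
        ┃                   1    ┃
        ┃ 2  3  4  5  6*  7  8   ┃
        ┃ 9 10 11 12 13 14 15    ┃
        ┃16 17 18 19 20* 21 22*  ┃
        ┃23 24 25 26 27 28 29    ┃
        ┃30                      ┃
        ┗━━━━━━━━━━━━━━━━━━━━━━━━┛
                                  
                                  


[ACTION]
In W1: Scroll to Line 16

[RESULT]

  ┃#define MAX_TEMP 2198        ░┃
  ┃                             ░┃
  ┃int process_count(int count) ░┃
  ┃    int len = 193;           ░┃
  ┃    int len = 48;            ░┃
  ┃    int len = 22;            ░┃
  ┃    int temp = 63;           █┃
  ┃    return 0;                ▼┃
  ┗━━━━━━━━━━━━━━━━━━━━━━━━━━━━━━┛
        ┏━━━━━━━━━━━━━━━━━━━━━━━━┓
        ┃ CalendarWidget         ┃
        ┠────────────────────────┨
        ┃     September 2030     ┃
        ┃Mo Tu We Th Fr Sa Su    ┃
        ┃                   1    ┃
        ┃ 2  3  4  5  6*  7  8   ┃
        ┃ 9 10 11 12 13 14 15    ┃
        ┃16 17 18 19 20* 21 22*  ┃
        ┃23 24 25 26 27 28 29    ┃
        ┃30                      ┃
        ┗━━━━━━━━━━━━━━━━━━━━━━━━┛
                                  
                                  


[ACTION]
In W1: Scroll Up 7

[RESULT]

  ┃int compute_buf(int temp) {  ░┃
  ┃    int temp = 96;           █┃
  ┃    int len = 49;            ░┃
  ┃    return 0;                ░┃
  ┃}                            ░┃
  ┃                             ░┃
  ┃                             ░┃
  ┃#define MAX_TEMP 2198        ▼┃
  ┗━━━━━━━━━━━━━━━━━━━━━━━━━━━━━━┛
        ┏━━━━━━━━━━━━━━━━━━━━━━━━┓
        ┃ CalendarWidget         ┃
        ┠────────────────────────┨
        ┃     September 2030     ┃
        ┃Mo Tu We Th Fr Sa Su    ┃
        ┃                   1    ┃
        ┃ 2  3  4  5  6*  7  8   ┃
        ┃ 9 10 11 12 13 14 15    ┃
        ┃16 17 18 19 20* 21 22*  ┃
        ┃23 24 25 26 27 28 29    ┃
        ┃30                      ┃
        ┗━━━━━━━━━━━━━━━━━━━━━━━━┛
                                  
                                  


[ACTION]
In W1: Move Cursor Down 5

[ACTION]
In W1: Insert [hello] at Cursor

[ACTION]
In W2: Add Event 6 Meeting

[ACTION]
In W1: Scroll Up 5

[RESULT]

  ┃    int result;              ░┃
  ┃    int buf;                 ░┃
  ┃    int count;               ░┃
  ┃} CleanupData;               ░┃
  ┃                             ░┃
  ┃int compute_buf(int temp) {  ░┃
  ┃    int temp = 96;           ░┃
  ┃    int len = 49;            ▼┃
  ┗━━━━━━━━━━━━━━━━━━━━━━━━━━━━━━┛
        ┏━━━━━━━━━━━━━━━━━━━━━━━━┓
        ┃ CalendarWidget         ┃
        ┠────────────────────────┨
        ┃     September 2030     ┃
        ┃Mo Tu We Th Fr Sa Su    ┃
        ┃                   1    ┃
        ┃ 2  3  4  5  6*  7  8   ┃
        ┃ 9 10 11 12 13 14 15    ┃
        ┃16 17 18 19 20* 21 22*  ┃
        ┃23 24 25 26 27 28 29    ┃
        ┃30                      ┃
        ┗━━━━━━━━━━━━━━━━━━━━━━━━┛
                                  
                                  


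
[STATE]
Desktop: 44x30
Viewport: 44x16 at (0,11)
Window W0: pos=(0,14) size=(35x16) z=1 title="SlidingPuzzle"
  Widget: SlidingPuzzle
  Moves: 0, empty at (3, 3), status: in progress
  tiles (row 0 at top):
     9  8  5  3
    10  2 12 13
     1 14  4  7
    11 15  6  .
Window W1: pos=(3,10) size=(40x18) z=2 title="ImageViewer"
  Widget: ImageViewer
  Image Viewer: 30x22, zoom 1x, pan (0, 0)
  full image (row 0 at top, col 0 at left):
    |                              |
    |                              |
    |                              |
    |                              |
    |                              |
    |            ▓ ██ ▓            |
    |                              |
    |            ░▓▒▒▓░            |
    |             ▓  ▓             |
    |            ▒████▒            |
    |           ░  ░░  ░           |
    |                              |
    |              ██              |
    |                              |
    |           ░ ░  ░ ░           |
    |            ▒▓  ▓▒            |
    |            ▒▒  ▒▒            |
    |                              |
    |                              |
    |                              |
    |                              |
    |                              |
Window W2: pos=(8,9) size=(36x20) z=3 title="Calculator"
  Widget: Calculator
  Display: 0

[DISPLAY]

   ┃ Ima┠──────────────────────────────────┨
   ┠────┃                                 0┃
   ┃    ┃┌───┬───┬───┬───┐                 ┃
┏━━┃    ┃│ 7 │ 8 │ 9 │ ÷ │                 ┃
┃ S┃    ┃├───┼───┼───┼───┤                 ┃
┠──┃    ┃│ 4 │ 5 │ 6 │ × │                 ┃
┃┌─┃    ┃├───┼───┼───┼───┤                 ┃
┃│ ┃    ┃│ 1 │ 2 │ 3 │ - │                 ┃
┃├─┃    ┃├───┼───┼───┼───┤                 ┃
┃│ ┃    ┃│ 0 │ . │ = │ + │                 ┃
┃├─┃    ┃├───┼───┼───┼───┤                 ┃
┃│ ┃    ┃│ C │ MC│ MR│ M+│                 ┃
┃├─┃    ┃└───┴───┴───┴───┘                 ┃
┃│ ┃    ┃                                  ┃
┃└─┃    ┃                                  ┃
┃Mo┃    ┃                                  ┃


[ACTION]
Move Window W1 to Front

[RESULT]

   ┃ ImageViewer                          ┃┨
   ┠──────────────────────────────────────┨┃
   ┃                                      ┃┃
┏━━┃                                      ┃┃
┃ S┃                                      ┃┃
┠──┃                                      ┃┃
┃┌─┃                                      ┃┃
┃│ ┃            ▓ ██ ▓                    ┃┃
┃├─┃                                      ┃┃
┃│ ┃            ░▓▒▒▓░                    ┃┃
┃├─┃             ▓  ▓                     ┃┃
┃│ ┃            ▒████▒                    ┃┃
┃├─┃           ░  ░░  ░                   ┃┃
┃│ ┃                                      ┃┃
┃└─┃              ██                      ┃┃
┃Mo┃                                      ┃┃


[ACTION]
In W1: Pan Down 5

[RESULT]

   ┃ ImageViewer                          ┃┨
   ┠──────────────────────────────────────┨┃
   ┃            ▓ ██ ▓                    ┃┃
┏━━┃                                      ┃┃
┃ S┃            ░▓▒▒▓░                    ┃┃
┠──┃             ▓  ▓                     ┃┃
┃┌─┃            ▒████▒                    ┃┃
┃│ ┃           ░  ░░  ░                   ┃┃
┃├─┃                                      ┃┃
┃│ ┃              ██                      ┃┃
┃├─┃                                      ┃┃
┃│ ┃           ░ ░  ░ ░                   ┃┃
┃├─┃            ▒▓  ▓▒                    ┃┃
┃│ ┃            ▒▒  ▒▒                    ┃┃
┃└─┃                                      ┃┃
┃Mo┃                                      ┃┃


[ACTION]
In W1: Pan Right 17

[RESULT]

   ┃ ImageViewer                          ┃┨
   ┠──────────────────────────────────────┨┃
   ┃▓                                     ┃┃
┏━━┃                                      ┃┃
┃ S┃░                                     ┃┃
┠──┃                                      ┃┃
┃┌─┃▒                                     ┃┃
┃│ ┃ ░                                    ┃┃
┃├─┃                                      ┃┃
┃│ ┃                                      ┃┃
┃├─┃                                      ┃┃
┃│ ┃ ░                                    ┃┃
┃├─┃▒                                     ┃┃
┃│ ┃▒                                     ┃┃
┃└─┃                                      ┃┃
┃Mo┃                                      ┃┃


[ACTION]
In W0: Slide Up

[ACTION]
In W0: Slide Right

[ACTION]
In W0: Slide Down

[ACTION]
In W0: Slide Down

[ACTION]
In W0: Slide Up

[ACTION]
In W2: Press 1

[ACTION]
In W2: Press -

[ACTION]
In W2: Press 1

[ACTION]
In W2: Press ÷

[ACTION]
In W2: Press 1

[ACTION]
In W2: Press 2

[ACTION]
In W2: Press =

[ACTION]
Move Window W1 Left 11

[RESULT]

┃ ImageViewer                          ┃───┨
┠──────────────────────────────────────┨  0┃
┃▓                                     ┃   ┃
┃                                      ┃   ┃
┃░                                     ┃   ┃
┃                                      ┃   ┃
┃▒                                     ┃   ┃
┃ ░                                    ┃   ┃
┃                                      ┃   ┃
┃                                      ┃   ┃
┃                                      ┃   ┃
┃ ░                                    ┃   ┃
┃▒                                     ┃   ┃
┃▒                                     ┃   ┃
┃                                      ┃   ┃
┃                                      ┃   ┃


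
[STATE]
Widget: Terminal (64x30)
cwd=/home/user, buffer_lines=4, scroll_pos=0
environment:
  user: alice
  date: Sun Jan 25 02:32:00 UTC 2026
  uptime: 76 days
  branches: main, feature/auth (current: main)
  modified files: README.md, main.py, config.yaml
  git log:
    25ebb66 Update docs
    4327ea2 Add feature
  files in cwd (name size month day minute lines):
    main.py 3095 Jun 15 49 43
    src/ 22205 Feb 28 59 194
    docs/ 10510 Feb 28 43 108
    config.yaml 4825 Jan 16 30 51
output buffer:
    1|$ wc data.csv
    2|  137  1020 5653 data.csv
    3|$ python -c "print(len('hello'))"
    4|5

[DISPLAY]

$ wc data.csv                                                   
  137  1020 5653 data.csv                                       
$ python -c "print(len('hello'))"                               
5                                                               
$ █                                                             
                                                                
                                                                
                                                                
                                                                
                                                                
                                                                
                                                                
                                                                
                                                                
                                                                
                                                                
                                                                
                                                                
                                                                
                                                                
                                                                
                                                                
                                                                
                                                                
                                                                
                                                                
                                                                
                                                                
                                                                
                                                                


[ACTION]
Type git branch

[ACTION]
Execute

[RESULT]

$ wc data.csv                                                   
  137  1020 5653 data.csv                                       
$ python -c "print(len('hello'))"                               
5                                                               
$ git branch                                                    
* main                                                          
  feature/auth                                                  
$ █                                                             
                                                                
                                                                
                                                                
                                                                
                                                                
                                                                
                                                                
                                                                
                                                                
                                                                
                                                                
                                                                
                                                                
                                                                
                                                                
                                                                
                                                                
                                                                
                                                                
                                                                
                                                                
                                                                


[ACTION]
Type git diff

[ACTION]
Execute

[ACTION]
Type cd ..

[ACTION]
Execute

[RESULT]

$ wc data.csv                                                   
  137  1020 5653 data.csv                                       
$ python -c "print(len('hello'))"                               
5                                                               
$ git branch                                                    
* main                                                          
  feature/auth                                                  
$ git diff                                                      
diff --git a/main.py b/main.py                                  
--- a/main.py                                                   
+++ b/main.py                                                   
@@ -1,3 +1,4 @@                                                 
+# updated                                                      
 import sys                                                     
$ cd ..                                                         
                                                                
$ █                                                             
                                                                
                                                                
                                                                
                                                                
                                                                
                                                                
                                                                
                                                                
                                                                
                                                                
                                                                
                                                                
                                                                


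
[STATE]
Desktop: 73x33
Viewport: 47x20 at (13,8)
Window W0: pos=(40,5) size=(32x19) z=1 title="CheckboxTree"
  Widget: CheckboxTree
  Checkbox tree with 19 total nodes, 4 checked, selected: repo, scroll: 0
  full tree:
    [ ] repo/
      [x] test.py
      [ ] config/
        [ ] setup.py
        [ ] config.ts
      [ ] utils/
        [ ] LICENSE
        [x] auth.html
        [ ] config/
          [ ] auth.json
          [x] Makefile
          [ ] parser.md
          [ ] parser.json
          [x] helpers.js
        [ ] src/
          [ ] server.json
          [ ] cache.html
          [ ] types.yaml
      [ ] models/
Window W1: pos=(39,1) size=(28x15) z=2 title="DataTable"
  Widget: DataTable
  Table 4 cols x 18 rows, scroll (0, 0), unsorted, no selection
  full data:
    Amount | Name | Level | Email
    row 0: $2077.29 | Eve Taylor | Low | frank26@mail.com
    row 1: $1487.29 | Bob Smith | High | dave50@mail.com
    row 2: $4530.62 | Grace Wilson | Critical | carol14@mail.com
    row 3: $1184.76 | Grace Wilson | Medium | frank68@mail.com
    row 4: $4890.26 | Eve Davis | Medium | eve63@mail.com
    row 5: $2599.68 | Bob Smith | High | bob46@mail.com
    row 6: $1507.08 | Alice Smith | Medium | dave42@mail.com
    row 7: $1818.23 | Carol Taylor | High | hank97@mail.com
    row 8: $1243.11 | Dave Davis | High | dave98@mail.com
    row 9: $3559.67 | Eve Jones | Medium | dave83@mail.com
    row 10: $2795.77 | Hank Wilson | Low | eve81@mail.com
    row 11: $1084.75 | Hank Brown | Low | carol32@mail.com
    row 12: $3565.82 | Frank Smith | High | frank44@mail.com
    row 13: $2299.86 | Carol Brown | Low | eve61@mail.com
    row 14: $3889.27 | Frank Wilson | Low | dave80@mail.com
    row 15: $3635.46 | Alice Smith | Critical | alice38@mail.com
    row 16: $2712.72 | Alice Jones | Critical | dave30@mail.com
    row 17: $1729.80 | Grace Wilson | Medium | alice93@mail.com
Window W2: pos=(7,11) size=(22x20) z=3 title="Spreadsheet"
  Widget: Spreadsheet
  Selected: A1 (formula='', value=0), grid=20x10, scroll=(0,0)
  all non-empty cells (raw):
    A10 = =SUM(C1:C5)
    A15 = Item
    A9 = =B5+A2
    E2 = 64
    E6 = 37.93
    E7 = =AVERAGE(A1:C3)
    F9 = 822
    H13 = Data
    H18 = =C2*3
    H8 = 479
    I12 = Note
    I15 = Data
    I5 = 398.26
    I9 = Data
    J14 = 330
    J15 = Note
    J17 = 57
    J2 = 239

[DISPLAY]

                          ┃$4530.62│Grace Wilso
                          ┃$1184.76│Grace Wilso
                          ┃$4890.26│Eve Davis  
━━━━━━━━━━━━━━━┓          ┃$2599.68│Bob Smith  
adsheet        ┃          ┃$1507.08│Alice Smith
───────────────┨          ┃$1818.23│Carol Taylo
               ┃          ┃$1243.11│Dave Davis 
  A       B    ┃          ┗━━━━━━━━━━━━━━━━━━━━
---------------┃           ┃     [-] config/   
    [0]       0┃           ┃       [ ] auth.jso
      0       0┃           ┃       [x] Makefile
      0       0┃           ┃       [ ] parser.m
      0       0┃           ┃       [ ] parser.j
      0       0┃           ┃       [x] helpers.
      0       0┃           ┃     [ ] src/      
      0       0┃           ┗━━━━━━━━━━━━━━━━━━━
      0       0┃                               
      0       0┃                               
      0       0┃                               
      0       0┃                               


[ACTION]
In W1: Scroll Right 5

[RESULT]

                          ┃.62│Grace Wilson│Cri
                          ┃.76│Grace Wilson│Med
                          ┃.26│Eve Davis   │Med
━━━━━━━━━━━━━━━┓          ┃.68│Bob Smith   │Hig
adsheet        ┃          ┃.08│Alice Smith │Med
───────────────┨          ┃.23│Carol Taylor│Hig
               ┃          ┃.11│Dave Davis  │Hig
  A       B    ┃          ┗━━━━━━━━━━━━━━━━━━━━
---------------┃           ┃     [-] config/   
    [0]       0┃           ┃       [ ] auth.jso
      0       0┃           ┃       [x] Makefile
      0       0┃           ┃       [ ] parser.m
      0       0┃           ┃       [ ] parser.j
      0       0┃           ┃       [x] helpers.
      0       0┃           ┃     [ ] src/      
      0       0┃           ┗━━━━━━━━━━━━━━━━━━━
      0       0┃                               
      0       0┃                               
      0       0┃                               
      0       0┃                               


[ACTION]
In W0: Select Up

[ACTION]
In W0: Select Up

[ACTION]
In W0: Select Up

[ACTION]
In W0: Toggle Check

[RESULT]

                          ┃.62│Grace Wilson│Cri
                          ┃.76│Grace Wilson│Med
                          ┃.26│Eve Davis   │Med
━━━━━━━━━━━━━━━┓          ┃.68│Bob Smith   │Hig
adsheet        ┃          ┃.08│Alice Smith │Med
───────────────┨          ┃.23│Carol Taylor│Hig
               ┃          ┃.11│Dave Davis  │Hig
  A       B    ┃          ┗━━━━━━━━━━━━━━━━━━━━
---------------┃           ┃     [x] config/   
    [0]       0┃           ┃       [x] auth.jso
      0       0┃           ┃       [x] Makefile
      0       0┃           ┃       [x] parser.m
      0       0┃           ┃       [x] parser.j
      0       0┃           ┃       [x] helpers.
      0       0┃           ┃     [x] src/      
      0       0┃           ┗━━━━━━━━━━━━━━━━━━━
      0       0┃                               
      0       0┃                               
      0       0┃                               
      0       0┃                               


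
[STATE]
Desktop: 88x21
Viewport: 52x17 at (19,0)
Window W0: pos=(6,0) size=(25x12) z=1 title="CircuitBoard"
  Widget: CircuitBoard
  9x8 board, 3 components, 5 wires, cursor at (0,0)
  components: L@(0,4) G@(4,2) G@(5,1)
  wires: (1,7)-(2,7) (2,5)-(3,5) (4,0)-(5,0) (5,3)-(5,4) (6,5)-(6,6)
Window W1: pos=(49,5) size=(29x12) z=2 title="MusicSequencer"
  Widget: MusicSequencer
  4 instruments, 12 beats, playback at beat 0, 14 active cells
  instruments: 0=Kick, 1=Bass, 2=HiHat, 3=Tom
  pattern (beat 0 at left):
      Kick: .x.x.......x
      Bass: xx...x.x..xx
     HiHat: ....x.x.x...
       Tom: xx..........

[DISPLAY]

━━━━━━━━━━━┓                                        
d          ┃                                        
───────────┨                                        
 5 6 7 8   ┃                                        
        L  ┃                                        
           ┃                  ┏━━━━━━━━━━━━━━━━━━━━━
           ┃                  ┃ MusicSequencer      
           ┃                  ┠─────────────────────
           ┃                  ┃      ▼12345678901   
           ┃                  ┃  Kick·█·█·······█   
           ┃                  ┃  Bass██···█·█··██   
━━━━━━━━━━━┛                  ┃ HiHat····█·█·█···   
                              ┃   Tom██··········   
                              ┃                     
                              ┃                     
                              ┃                     
                              ┗━━━━━━━━━━━━━━━━━━━━━


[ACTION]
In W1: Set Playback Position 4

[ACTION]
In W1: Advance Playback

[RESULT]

━━━━━━━━━━━┓                                        
d          ┃                                        
───────────┨                                        
 5 6 7 8   ┃                                        
        L  ┃                                        
           ┃                  ┏━━━━━━━━━━━━━━━━━━━━━
           ┃                  ┃ MusicSequencer      
           ┃                  ┠─────────────────────
           ┃                  ┃      01234▼678901   
           ┃                  ┃  Kick·█·█·······█   
           ┃                  ┃  Bass██···█·█··██   
━━━━━━━━━━━┛                  ┃ HiHat····█·█·█···   
                              ┃   Tom██··········   
                              ┃                     
                              ┃                     
                              ┃                     
                              ┗━━━━━━━━━━━━━━━━━━━━━


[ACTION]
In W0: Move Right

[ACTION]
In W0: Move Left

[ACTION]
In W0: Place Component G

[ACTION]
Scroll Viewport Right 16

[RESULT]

                                                    
                                                    
                                                    
                                                    
                                                    
              ┏━━━━━━━━━━━━━━━━━━━━━━━━━━━┓         
              ┃ MusicSequencer            ┃         
              ┠───────────────────────────┨         
              ┃      01234▼678901         ┃         
              ┃  Kick·█·█·······█         ┃         
              ┃  Bass██···█·█··██         ┃         
              ┃ HiHat····█·█·█···         ┃         
              ┃   Tom██··········         ┃         
              ┃                           ┃         
              ┃                           ┃         
              ┃                           ┃         
              ┗━━━━━━━━━━━━━━━━━━━━━━━━━━━┛         


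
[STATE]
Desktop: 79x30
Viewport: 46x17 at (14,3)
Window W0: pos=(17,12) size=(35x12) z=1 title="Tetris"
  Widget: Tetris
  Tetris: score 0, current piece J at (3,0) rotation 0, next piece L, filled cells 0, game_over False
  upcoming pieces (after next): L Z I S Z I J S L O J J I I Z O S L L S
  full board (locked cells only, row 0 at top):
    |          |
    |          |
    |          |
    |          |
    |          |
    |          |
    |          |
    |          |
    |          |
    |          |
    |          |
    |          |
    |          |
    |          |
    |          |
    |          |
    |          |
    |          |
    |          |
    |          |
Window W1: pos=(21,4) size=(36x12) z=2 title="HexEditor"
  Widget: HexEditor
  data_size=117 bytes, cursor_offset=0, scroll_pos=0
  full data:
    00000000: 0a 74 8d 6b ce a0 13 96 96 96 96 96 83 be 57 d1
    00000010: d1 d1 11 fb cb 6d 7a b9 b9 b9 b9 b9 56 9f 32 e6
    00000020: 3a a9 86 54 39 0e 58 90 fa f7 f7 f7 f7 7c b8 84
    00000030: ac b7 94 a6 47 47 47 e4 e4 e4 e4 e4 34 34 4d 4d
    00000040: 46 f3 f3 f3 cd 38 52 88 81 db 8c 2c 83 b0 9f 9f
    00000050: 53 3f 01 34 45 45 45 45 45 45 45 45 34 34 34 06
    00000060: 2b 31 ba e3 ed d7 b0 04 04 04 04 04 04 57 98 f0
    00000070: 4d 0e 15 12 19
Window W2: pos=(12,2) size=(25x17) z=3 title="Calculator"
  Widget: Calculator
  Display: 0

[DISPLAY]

Calculator            ┃                       
──────────────────────┨━━━━━━━━━━━━━━━━━━━┓   
                     0┃                   ┃   
───┬───┬───┬───┐      ┃───────────────────┨   
 7 │ 8 │ 9 │ ÷ │      ┃ 8d 6b ce a0 13 96 ┃   
───┼───┼───┼───┤      ┃ 11 fb cb 6d 7a b9 ┃   
 4 │ 5 │ 6 │ × │      ┃ 86 54 39 0e 58 90 ┃   
───┼───┼───┼───┤      ┃ 94 a6 47 47 47 e4 ┃   
 1 │ 2 │ 3 │ - │      ┃ f3 f3 cd 38 52 88 ┃   
───┼───┼───┼───┤      ┃ 01 34 45 45 45 45 ┃   
 0 │ . │ = │ + │      ┃ ba e3 ed d7 b0 04 ┃   
───┼───┼───┼───┤      ┃ 15 12 19          ┃   
 C │ MC│ MR│ M+│      ┃━━━━━━━━━━━━━━━━━━━┛   
───┴───┴───┴───┘      ┃              ┃        
                      ┃              ┃        
━━━━━━━━━━━━━━━━━━━━━━┛              ┃        
   ┃          │                      ┃        


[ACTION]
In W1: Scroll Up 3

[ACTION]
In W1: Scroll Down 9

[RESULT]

Calculator            ┃                       
──────────────────────┨━━━━━━━━━━━━━━━━━━━┓   
                     0┃                   ┃   
───┬───┬───┬───┐      ┃───────────────────┨   
 7 │ 8 │ 9 │ ÷ │      ┃ 15 12 19          ┃   
───┼───┼───┼───┤      ┃                   ┃   
 4 │ 5 │ 6 │ × │      ┃                   ┃   
───┼───┼───┼───┤      ┃                   ┃   
 1 │ 2 │ 3 │ - │      ┃                   ┃   
───┼───┼───┼───┤      ┃                   ┃   
 0 │ . │ = │ + │      ┃                   ┃   
───┼───┼───┼───┤      ┃                   ┃   
 C │ MC│ MR│ M+│      ┃━━━━━━━━━━━━━━━━━━━┛   
───┴───┴───┴───┘      ┃              ┃        
                      ┃              ┃        
━━━━━━━━━━━━━━━━━━━━━━┛              ┃        
   ┃          │                      ┃        


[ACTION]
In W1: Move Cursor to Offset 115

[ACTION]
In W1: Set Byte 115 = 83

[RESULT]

Calculator            ┃                       
──────────────────────┨━━━━━━━━━━━━━━━━━━━┓   
                     0┃                   ┃   
───┬───┬───┬───┐      ┃───────────────────┨   
 7 │ 8 │ 9 │ ÷ │      ┃ 15 83 19          ┃   
───┼───┼───┼───┤      ┃                   ┃   
 4 │ 5 │ 6 │ × │      ┃                   ┃   
───┼───┼───┼───┤      ┃                   ┃   
 1 │ 2 │ 3 │ - │      ┃                   ┃   
───┼───┼───┼───┤      ┃                   ┃   
 0 │ . │ = │ + │      ┃                   ┃   
───┼───┼───┼───┤      ┃                   ┃   
 C │ MC│ MR│ M+│      ┃━━━━━━━━━━━━━━━━━━━┛   
───┴───┴───┴───┘      ┃              ┃        
                      ┃              ┃        
━━━━━━━━━━━━━━━━━━━━━━┛              ┃        
   ┃          │                      ┃        
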